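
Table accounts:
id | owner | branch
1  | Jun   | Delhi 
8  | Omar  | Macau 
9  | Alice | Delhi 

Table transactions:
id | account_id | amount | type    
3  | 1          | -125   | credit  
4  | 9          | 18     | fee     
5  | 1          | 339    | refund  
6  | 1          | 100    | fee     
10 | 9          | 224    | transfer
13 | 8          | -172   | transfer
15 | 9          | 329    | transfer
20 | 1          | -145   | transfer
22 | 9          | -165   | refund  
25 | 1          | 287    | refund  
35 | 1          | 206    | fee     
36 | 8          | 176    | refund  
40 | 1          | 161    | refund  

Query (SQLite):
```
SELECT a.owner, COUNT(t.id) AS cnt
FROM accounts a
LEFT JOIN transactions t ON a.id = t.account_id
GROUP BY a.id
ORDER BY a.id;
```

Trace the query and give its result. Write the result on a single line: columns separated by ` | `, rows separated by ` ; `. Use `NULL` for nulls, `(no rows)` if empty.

LEFT JOIN keeps every accounts row; unmatched ones get NULL for transactions columns.
Group by accounts.id and compute COUNT(t.id). COUNT(col) of an all-NULL group is 0.
  1: ids {3, 5, 6, 20, 25, 35, 40} → COUNT(t.id)=7
  8: ids {13, 36} → COUNT(t.id)=2
  9: ids {4, 10, 15, 22} → COUNT(t.id)=4

Jun | 7 ; Omar | 2 ; Alice | 4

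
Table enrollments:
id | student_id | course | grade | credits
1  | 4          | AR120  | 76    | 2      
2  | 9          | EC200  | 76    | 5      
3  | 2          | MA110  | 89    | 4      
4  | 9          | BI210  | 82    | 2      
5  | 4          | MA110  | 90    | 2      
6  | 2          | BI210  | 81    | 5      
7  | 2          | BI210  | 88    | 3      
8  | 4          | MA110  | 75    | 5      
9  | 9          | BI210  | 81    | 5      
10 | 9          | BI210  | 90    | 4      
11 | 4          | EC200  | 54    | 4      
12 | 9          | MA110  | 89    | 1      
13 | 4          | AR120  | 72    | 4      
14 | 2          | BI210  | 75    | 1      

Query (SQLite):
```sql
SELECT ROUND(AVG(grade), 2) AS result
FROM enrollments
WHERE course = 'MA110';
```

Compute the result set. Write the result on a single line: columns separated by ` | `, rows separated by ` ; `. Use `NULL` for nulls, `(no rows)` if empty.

85.75

Rows where course='MA110' → grade values: [89, 90, 75, 89].
AVG = 343 / 4 (rounded to 2 dp).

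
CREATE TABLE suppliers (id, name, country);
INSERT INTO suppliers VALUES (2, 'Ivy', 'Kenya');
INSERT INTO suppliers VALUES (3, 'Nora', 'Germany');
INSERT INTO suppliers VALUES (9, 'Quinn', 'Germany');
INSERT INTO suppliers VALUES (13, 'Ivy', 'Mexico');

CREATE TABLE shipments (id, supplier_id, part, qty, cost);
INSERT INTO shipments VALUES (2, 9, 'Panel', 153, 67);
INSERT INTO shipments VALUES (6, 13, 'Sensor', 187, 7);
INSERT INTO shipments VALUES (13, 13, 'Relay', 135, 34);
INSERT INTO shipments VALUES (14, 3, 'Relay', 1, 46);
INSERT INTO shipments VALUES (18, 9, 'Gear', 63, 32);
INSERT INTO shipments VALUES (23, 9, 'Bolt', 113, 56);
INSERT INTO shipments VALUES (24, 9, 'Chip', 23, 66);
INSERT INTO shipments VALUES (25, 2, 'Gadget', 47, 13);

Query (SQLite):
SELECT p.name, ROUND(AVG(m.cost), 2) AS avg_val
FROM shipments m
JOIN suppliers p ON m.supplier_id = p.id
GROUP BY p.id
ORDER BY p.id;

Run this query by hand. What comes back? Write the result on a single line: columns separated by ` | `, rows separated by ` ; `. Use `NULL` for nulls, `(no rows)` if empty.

Join each shipments row to its suppliers via supplier_id.
Group joined rows by suppliers.id; compute ROUND(AVG(m.cost), 2) per group.
  2: ids {25} → ROUND(AVG(m.cost), 2)=13
  3: ids {14} → ROUND(AVG(m.cost), 2)=46
  9: ids {2, 18, 23, 24} → ROUND(AVG(m.cost), 2)=55.25
  13: ids {6, 13} → ROUND(AVG(m.cost), 2)=20.5

Ivy | 13 ; Nora | 46 ; Quinn | 55.25 ; Ivy | 20.5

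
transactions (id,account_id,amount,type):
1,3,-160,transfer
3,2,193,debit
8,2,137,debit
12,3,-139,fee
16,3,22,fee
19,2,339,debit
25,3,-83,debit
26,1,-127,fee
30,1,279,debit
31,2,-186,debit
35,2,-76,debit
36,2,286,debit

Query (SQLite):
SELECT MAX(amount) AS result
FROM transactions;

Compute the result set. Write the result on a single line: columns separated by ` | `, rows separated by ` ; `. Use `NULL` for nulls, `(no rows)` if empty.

All amount values: [-160, 193, 137, -139, 22, 339, -83, -127, 279, -186, -76, 286].
MAX of non-NULL values = 339.

339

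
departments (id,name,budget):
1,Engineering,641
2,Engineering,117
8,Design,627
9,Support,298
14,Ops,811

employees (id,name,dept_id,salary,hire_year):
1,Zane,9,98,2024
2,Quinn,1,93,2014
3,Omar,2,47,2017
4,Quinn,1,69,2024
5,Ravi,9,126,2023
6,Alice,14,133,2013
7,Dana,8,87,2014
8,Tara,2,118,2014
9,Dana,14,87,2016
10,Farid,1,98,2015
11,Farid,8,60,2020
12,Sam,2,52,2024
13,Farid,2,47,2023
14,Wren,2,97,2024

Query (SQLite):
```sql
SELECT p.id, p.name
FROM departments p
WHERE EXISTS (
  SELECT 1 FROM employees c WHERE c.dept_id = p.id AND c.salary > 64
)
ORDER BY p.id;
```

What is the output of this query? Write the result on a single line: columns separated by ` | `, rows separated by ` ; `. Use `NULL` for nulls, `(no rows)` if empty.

For each departments row, check whether any employees with matching dept_id has salary > 64.
Keep rows where that is true.

1 | Engineering ; 2 | Engineering ; 8 | Design ; 9 | Support ; 14 | Ops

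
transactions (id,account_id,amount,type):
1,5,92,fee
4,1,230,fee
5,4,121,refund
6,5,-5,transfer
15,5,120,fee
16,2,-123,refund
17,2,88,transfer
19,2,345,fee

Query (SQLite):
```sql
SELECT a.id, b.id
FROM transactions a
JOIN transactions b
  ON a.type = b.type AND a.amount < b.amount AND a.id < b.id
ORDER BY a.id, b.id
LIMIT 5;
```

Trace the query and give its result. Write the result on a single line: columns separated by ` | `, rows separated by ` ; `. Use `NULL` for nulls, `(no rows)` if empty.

1 | 4 ; 1 | 15 ; 1 | 19 ; 4 | 19 ; 6 | 17

Pairs (a,b) with same type, a.amount < b.amount, a.id < b.id.
type groups: fee:{1,4,15,19} refund:{5,16} transfer:{6,17}
Ordered by (a.id, b.id); first 5.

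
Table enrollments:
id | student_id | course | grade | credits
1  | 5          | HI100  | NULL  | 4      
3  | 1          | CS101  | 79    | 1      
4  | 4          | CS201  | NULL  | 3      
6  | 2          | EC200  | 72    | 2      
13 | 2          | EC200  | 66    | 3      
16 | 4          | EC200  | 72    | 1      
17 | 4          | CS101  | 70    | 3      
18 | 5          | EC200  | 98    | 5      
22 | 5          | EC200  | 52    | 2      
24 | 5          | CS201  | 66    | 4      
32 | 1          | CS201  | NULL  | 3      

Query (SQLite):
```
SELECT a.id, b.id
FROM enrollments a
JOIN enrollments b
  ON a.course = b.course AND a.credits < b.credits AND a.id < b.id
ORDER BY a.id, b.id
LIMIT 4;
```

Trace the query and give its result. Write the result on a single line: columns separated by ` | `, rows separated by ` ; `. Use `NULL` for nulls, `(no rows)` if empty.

Pairs (a,b) with same course, a.credits < b.credits, a.id < b.id.
course groups: CS101:{3,17} CS201:{4,24,32} EC200:{6,13,16,18,22} HI100:{1}
Ordered by (a.id, b.id); first 4.

3 | 17 ; 4 | 24 ; 6 | 13 ; 6 | 18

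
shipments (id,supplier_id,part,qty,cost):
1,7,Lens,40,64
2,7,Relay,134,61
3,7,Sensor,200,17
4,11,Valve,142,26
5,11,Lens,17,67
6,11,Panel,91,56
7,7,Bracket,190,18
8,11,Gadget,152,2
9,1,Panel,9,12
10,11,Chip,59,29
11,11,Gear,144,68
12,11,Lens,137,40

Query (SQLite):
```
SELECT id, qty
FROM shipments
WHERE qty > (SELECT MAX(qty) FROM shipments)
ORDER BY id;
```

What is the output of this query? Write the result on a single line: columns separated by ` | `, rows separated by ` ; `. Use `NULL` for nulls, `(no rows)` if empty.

(no rows)

Scalar subquery: MAX(qty) over all shipments rows = 200.
Keep rows where qty > that value.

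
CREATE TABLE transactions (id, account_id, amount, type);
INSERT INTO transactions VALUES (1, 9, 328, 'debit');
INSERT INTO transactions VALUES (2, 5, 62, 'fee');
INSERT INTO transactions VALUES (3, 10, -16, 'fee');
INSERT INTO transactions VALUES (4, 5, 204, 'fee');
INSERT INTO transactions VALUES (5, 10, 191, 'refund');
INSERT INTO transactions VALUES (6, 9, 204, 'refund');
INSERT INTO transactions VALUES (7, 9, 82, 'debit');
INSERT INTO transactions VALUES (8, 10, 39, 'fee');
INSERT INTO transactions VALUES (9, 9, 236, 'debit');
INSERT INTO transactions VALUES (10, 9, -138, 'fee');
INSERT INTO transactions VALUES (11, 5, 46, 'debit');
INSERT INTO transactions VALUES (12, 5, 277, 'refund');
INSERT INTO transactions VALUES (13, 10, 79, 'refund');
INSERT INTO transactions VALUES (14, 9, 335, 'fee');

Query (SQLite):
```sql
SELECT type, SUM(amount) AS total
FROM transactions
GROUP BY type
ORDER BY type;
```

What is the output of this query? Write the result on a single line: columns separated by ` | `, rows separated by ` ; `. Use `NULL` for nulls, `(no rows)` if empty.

Partition transactions by type; compute SUM(amount) within each group.
  debit: ids {1, 7, 9, 11} → SUM(amount)=692
  fee: ids {2, 3, 4, 8, 10, 14} → SUM(amount)=486
  refund: ids {5, 6, 12, 13} → SUM(amount)=751

debit | 692 ; fee | 486 ; refund | 751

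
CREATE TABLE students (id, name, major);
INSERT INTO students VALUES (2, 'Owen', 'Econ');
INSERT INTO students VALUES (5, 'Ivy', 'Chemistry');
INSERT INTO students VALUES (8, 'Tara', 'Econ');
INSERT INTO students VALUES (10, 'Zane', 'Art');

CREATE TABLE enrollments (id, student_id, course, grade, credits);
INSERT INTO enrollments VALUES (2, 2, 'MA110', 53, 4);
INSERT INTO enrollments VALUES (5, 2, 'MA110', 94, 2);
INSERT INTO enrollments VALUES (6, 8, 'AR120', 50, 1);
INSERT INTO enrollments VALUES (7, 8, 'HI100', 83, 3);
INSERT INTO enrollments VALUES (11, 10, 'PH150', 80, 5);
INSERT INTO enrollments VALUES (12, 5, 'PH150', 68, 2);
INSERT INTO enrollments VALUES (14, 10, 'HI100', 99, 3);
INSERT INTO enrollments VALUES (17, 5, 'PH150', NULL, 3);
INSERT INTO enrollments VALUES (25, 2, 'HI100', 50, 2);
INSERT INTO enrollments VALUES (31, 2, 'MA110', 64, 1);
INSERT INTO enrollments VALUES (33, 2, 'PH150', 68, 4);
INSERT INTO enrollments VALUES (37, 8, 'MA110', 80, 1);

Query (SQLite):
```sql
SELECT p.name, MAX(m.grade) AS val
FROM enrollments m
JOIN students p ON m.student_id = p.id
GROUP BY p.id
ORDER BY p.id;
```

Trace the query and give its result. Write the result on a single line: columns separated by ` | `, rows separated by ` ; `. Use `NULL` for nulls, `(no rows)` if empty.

Owen | 94 ; Ivy | 68 ; Tara | 83 ; Zane | 99

Join each enrollments row to its students via student_id.
Group joined rows by students.id; compute MAX(m.grade) per group.
  2: ids {2, 5, 25, 31, 33} → MAX(m.grade)=94
  5: ids {12, 17} → MAX(m.grade)=68
  8: ids {6, 7, 37} → MAX(m.grade)=83
  10: ids {11, 14} → MAX(m.grade)=99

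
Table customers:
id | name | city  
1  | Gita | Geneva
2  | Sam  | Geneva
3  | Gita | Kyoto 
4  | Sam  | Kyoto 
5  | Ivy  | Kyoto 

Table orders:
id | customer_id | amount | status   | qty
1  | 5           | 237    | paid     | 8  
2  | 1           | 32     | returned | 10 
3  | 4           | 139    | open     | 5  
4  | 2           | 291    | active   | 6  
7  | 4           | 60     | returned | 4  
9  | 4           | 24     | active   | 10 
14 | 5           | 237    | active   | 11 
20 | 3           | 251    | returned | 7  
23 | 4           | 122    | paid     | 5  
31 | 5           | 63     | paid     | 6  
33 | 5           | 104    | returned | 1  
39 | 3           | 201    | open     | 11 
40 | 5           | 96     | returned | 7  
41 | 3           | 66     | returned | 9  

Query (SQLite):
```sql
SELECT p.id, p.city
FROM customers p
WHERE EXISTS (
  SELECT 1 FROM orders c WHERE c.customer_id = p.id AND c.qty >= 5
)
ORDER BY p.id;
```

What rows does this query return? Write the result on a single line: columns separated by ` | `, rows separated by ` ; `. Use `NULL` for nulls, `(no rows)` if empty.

For each customers row, check whether any orders with matching customer_id has qty >= 5.
Keep rows where that is true.

1 | Geneva ; 2 | Geneva ; 3 | Kyoto ; 4 | Kyoto ; 5 | Kyoto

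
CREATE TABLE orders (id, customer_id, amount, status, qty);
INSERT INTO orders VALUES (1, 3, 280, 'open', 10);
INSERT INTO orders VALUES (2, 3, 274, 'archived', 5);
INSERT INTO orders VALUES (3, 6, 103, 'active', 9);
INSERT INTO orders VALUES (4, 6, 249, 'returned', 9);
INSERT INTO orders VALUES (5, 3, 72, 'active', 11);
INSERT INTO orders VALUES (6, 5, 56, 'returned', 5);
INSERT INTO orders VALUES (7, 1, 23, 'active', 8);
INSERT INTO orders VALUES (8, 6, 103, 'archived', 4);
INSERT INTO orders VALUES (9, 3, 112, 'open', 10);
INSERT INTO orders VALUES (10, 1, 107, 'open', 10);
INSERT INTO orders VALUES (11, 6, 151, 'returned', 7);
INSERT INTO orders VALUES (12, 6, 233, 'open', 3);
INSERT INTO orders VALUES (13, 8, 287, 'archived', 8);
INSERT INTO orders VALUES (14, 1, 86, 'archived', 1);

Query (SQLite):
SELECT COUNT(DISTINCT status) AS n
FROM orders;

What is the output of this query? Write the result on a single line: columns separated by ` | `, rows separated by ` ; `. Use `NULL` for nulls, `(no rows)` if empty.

Count distinct non-NULL status values.

4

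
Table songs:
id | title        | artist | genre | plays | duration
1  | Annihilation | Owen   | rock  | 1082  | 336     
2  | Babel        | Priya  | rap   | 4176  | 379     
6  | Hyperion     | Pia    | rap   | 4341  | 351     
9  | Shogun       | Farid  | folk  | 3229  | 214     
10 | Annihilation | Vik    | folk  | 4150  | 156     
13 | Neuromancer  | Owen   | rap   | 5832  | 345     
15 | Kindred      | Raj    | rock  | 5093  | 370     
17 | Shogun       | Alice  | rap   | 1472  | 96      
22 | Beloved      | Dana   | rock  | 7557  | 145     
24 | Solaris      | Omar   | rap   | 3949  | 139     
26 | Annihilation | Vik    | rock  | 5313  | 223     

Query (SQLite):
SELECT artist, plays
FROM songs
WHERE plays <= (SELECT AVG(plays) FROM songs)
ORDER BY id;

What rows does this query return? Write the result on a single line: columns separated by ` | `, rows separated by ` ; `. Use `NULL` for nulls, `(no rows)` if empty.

Owen | 1082 ; Priya | 4176 ; Farid | 3229 ; Vik | 4150 ; Alice | 1472 ; Omar | 3949

Scalar subquery: AVG(plays) over all songs rows = 4199.454545 (≈; comparison uses full precision).
Keep rows where plays <= that value.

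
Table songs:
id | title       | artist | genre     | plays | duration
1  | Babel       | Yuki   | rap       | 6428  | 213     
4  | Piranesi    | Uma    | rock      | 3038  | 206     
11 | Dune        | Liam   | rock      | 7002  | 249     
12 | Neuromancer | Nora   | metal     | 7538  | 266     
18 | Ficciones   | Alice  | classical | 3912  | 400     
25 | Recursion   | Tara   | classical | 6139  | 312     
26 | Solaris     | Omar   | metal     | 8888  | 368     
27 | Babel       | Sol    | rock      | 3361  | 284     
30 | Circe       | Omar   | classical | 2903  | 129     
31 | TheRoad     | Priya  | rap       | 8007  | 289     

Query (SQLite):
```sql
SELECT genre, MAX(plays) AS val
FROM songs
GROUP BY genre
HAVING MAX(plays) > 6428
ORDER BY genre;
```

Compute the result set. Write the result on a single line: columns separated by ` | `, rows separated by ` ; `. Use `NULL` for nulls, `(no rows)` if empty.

metal | 8888 ; rap | 8007 ; rock | 7002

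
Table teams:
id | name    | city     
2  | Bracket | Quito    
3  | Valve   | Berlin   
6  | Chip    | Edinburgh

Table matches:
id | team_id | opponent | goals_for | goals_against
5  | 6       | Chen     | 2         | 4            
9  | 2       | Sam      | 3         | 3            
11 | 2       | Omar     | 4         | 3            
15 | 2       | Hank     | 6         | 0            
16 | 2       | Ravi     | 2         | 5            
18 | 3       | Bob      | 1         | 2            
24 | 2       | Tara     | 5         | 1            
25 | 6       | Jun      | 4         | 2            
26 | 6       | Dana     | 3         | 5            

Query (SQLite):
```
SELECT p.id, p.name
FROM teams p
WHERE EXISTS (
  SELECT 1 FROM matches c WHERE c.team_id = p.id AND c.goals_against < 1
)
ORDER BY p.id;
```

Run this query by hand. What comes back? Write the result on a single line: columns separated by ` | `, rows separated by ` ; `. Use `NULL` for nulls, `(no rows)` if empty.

2 | Bracket

For each teams row, check whether any matches with matching team_id has goals_against < 1.
Keep rows where that is true.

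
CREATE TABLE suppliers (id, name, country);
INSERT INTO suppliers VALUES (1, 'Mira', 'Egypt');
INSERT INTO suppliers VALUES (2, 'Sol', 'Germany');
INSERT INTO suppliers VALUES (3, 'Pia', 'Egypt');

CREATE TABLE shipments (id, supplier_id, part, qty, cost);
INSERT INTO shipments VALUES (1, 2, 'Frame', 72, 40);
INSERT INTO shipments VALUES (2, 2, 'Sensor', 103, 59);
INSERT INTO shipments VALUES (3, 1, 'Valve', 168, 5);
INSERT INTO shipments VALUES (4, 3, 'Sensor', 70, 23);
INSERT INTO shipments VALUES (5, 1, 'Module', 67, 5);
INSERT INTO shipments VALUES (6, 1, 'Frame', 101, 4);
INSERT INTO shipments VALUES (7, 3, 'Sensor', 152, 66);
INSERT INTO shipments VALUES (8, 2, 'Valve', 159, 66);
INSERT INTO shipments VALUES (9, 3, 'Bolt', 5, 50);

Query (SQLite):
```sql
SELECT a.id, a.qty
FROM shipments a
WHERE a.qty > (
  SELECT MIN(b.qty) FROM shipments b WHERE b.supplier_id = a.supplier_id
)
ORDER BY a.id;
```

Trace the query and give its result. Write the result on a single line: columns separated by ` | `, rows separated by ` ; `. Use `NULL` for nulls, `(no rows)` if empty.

For each shipments row a, compute MIN(qty) over rows sharing a.supplier_id.
Keep row a if a.qty > that per-group MIN.
  supplier_id=1: MIN(qty) = 67
  supplier_id=2: MIN(qty) = 72
  supplier_id=3: MIN(qty) = 5

2 | 103 ; 3 | 168 ; 4 | 70 ; 6 | 101 ; 7 | 152 ; 8 | 159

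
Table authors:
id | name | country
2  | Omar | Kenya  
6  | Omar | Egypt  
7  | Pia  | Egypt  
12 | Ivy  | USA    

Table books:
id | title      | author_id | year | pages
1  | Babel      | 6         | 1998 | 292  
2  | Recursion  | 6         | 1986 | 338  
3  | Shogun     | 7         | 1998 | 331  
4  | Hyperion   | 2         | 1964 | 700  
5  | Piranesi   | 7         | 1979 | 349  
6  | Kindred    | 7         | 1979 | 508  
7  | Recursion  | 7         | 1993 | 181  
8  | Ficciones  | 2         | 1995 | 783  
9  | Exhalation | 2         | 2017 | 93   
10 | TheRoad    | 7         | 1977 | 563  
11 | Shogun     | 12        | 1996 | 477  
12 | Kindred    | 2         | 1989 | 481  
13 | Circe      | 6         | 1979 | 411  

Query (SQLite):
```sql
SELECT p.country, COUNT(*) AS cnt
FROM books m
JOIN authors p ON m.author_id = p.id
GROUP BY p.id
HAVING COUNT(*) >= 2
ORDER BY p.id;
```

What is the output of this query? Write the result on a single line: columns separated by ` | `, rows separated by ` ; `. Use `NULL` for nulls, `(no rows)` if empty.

Join each books row to its authors via author_id.
Group joined rows by authors.id; compute COUNT(*) per group.
HAVING: keep groups with count ≥ 2.
  2: ids {4, 8, 9, 12} → COUNT(*)=4
  6: ids {1, 2, 13} → COUNT(*)=3
  7: ids {3, 5, 6, 7, 10} → COUNT(*)=5
  12: ids {11} → COUNT(*)=1

Kenya | 4 ; Egypt | 3 ; Egypt | 5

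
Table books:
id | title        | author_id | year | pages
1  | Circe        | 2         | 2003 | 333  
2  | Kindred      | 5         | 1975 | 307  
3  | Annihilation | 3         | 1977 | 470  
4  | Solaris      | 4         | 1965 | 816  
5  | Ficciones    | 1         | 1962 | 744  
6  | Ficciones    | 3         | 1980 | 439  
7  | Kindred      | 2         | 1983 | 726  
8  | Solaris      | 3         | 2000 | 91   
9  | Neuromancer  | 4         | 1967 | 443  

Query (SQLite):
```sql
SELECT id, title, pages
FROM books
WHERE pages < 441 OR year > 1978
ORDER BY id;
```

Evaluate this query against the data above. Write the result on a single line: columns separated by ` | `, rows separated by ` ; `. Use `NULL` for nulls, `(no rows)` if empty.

pages < 441: ids {1, 2, 6, 8}
year > 1978: ids {1, 6, 7, 8}
Combine with OR.

1 | Circe | 333 ; 2 | Kindred | 307 ; 6 | Ficciones | 439 ; 7 | Kindred | 726 ; 8 | Solaris | 91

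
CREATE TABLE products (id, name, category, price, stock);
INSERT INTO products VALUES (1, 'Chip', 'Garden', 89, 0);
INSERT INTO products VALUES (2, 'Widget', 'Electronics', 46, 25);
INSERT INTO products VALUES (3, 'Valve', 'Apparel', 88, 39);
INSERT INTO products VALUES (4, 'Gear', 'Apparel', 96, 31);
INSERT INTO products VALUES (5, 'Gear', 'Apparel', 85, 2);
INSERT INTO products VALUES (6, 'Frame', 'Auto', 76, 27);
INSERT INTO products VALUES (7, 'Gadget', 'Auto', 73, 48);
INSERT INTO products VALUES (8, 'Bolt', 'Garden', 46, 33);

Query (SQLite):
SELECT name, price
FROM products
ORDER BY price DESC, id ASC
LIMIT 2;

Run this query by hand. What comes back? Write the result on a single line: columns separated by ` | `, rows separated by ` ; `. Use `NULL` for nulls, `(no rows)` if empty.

Gear | 96 ; Chip | 89

Sort by price desc, tiebreak id asc: (96, id=4), (89, id=1), (88, id=3), (85, id=5), (76, id=6) …. Take first 2.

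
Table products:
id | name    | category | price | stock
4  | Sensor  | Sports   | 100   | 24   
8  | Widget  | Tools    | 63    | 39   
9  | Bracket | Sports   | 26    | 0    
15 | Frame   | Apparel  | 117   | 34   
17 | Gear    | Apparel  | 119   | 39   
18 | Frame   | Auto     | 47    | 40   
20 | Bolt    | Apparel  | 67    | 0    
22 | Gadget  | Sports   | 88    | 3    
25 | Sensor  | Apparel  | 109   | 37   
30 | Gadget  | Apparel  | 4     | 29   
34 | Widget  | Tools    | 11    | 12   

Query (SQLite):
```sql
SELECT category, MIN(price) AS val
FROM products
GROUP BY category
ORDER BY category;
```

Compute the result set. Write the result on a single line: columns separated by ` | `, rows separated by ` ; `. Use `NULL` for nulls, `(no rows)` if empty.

Apparel | 4 ; Auto | 47 ; Sports | 26 ; Tools | 11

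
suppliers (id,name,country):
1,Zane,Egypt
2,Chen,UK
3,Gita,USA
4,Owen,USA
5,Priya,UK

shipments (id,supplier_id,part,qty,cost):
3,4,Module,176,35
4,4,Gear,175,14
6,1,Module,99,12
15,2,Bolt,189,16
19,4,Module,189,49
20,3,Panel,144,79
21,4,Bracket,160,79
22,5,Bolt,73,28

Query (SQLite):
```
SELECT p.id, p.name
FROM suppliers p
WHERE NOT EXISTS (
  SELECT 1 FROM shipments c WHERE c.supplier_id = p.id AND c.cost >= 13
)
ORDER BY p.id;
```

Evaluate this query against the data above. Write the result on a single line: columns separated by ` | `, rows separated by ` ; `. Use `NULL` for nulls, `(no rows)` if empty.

1 | Zane

For each suppliers row, check whether any shipments with matching supplier_id has cost >= 13.
Keep rows where that is false.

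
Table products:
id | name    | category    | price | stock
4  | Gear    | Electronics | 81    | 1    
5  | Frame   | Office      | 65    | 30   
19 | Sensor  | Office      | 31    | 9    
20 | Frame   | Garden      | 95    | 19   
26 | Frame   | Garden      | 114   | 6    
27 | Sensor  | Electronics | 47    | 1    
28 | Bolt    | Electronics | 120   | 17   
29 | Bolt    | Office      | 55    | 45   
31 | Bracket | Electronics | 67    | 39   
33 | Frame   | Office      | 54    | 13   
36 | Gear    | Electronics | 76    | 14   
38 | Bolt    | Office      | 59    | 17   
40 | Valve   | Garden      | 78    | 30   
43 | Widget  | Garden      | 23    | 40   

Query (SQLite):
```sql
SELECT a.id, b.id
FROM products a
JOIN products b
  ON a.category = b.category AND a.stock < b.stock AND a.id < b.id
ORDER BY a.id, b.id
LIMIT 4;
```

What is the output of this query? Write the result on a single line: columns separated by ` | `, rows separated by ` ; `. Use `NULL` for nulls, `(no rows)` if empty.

4 | 28 ; 4 | 31 ; 4 | 36 ; 5 | 29

Pairs (a,b) with same category, a.stock < b.stock, a.id < b.id.
category groups: Electronics:{4,27,28,31,36} Garden:{20,26,40,43} Office:{5,19,29,33,38}
Ordered by (a.id, b.id); first 4.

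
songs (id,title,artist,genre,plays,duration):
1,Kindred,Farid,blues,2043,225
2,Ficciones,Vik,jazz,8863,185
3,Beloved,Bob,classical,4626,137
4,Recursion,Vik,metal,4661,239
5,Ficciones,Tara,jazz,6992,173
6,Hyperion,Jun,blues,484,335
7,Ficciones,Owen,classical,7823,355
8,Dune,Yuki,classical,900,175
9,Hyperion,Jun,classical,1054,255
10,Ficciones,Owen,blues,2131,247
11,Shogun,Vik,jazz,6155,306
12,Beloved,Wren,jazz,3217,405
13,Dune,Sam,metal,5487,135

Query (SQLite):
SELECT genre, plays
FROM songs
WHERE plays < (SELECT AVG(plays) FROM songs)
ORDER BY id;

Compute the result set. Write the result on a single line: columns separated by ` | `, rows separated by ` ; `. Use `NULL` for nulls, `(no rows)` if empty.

Scalar subquery: AVG(plays) over all songs rows = 4187.384615 (≈; comparison uses full precision).
Keep rows where plays < that value.

blues | 2043 ; blues | 484 ; classical | 900 ; classical | 1054 ; blues | 2131 ; jazz | 3217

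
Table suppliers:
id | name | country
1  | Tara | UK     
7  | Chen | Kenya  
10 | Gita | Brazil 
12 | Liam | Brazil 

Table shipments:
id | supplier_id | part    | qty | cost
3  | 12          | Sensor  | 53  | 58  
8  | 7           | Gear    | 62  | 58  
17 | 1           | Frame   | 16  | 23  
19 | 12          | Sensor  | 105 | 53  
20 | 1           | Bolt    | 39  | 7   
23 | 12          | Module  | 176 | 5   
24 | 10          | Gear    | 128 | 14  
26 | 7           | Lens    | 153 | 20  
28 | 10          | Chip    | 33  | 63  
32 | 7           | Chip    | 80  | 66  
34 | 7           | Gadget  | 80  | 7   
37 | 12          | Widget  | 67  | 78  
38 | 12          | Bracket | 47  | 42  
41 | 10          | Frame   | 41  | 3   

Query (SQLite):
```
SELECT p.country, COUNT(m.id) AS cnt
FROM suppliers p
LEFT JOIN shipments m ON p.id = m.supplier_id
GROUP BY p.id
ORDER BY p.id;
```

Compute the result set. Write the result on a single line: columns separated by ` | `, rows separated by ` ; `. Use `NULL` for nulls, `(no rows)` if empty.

UK | 2 ; Kenya | 4 ; Brazil | 3 ; Brazil | 5

LEFT JOIN keeps every suppliers row; unmatched ones get NULL for shipments columns.
Group by suppliers.id and compute COUNT(m.id). COUNT(col) of an all-NULL group is 0.
  1: ids {17, 20} → COUNT(m.id)=2
  7: ids {8, 26, 32, 34} → COUNT(m.id)=4
  10: ids {24, 28, 41} → COUNT(m.id)=3
  12: ids {3, 19, 23, 37, 38} → COUNT(m.id)=5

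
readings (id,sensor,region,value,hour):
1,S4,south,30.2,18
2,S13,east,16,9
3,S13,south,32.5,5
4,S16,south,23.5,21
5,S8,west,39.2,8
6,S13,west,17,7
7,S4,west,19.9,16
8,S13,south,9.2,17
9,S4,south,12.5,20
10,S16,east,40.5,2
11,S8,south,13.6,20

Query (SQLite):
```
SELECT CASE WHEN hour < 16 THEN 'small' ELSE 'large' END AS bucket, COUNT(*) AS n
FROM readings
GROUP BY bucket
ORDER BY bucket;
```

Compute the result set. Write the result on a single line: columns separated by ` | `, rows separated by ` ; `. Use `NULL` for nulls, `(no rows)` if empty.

large | 6 ; small | 5

Bucket rows by hour < 16 → 'small' else 'large'; count each bucket.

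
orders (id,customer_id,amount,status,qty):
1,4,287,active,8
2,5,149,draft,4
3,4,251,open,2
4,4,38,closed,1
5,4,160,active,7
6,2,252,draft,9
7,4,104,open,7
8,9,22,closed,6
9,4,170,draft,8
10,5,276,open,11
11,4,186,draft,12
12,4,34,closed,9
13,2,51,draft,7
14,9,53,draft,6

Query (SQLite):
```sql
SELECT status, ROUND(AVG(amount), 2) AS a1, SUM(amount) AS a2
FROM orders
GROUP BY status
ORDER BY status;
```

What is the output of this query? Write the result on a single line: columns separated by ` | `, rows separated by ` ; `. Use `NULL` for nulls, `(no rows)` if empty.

Group orders by status.
Per group compute: ROUND(AVG(amount), 2), SUM(amount).
  active: ids {1, 5} → ROUND(AVG(amount), 2)=223.5, SUM(amount)=447
  closed: ids {4, 8, 12} → ROUND(AVG(amount), 2)=31.33, SUM(amount)=94
  draft: ids {2, 6, 9, 11, 13, 14} → ROUND(AVG(amount), 2)=143.5, SUM(amount)=861
  open: ids {3, 7, 10} → ROUND(AVG(amount), 2)=210.33, SUM(amount)=631

active | 223.5 | 447 ; closed | 31.33 | 94 ; draft | 143.5 | 861 ; open | 210.33 | 631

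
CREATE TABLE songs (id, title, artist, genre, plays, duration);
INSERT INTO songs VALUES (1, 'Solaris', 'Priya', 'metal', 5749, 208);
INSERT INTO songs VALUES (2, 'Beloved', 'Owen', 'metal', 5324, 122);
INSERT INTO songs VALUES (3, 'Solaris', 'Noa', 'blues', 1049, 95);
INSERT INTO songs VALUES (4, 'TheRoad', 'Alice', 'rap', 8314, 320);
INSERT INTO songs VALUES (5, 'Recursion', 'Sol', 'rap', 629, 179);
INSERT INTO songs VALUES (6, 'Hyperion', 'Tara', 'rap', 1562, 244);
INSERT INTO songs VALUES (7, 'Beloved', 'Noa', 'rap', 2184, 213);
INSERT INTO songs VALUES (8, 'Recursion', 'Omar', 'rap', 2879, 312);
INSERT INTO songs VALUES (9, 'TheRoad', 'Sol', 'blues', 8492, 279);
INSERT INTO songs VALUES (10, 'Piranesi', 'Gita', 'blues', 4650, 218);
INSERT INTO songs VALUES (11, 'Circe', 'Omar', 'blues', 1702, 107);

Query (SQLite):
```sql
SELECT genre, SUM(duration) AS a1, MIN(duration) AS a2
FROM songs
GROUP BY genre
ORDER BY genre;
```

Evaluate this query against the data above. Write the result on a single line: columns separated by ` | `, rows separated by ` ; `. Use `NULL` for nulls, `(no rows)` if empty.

blues | 699 | 95 ; metal | 330 | 122 ; rap | 1268 | 179

Group songs by genre.
Per group compute: SUM(duration), MIN(duration).
  blues: ids {3, 9, 10, 11} → SUM(duration)=699, MIN(duration)=95
  metal: ids {1, 2} → SUM(duration)=330, MIN(duration)=122
  rap: ids {4, 5, 6, 7, 8} → SUM(duration)=1268, MIN(duration)=179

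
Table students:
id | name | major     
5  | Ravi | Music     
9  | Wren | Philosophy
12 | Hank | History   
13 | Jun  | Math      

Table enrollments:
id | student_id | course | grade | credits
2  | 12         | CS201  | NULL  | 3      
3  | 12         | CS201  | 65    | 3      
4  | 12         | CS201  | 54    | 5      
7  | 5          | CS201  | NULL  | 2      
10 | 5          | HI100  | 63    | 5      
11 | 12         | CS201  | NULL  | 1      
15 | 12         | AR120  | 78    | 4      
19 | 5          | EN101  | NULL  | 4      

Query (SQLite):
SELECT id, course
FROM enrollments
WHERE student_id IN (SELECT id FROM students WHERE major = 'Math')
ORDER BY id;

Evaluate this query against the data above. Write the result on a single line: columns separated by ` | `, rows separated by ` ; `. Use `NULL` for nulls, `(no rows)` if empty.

Inner query: students.id where major = 'Math'.
Outer: keep enrollments rows whose student_id is in that set.
Inner query → {13}

(no rows)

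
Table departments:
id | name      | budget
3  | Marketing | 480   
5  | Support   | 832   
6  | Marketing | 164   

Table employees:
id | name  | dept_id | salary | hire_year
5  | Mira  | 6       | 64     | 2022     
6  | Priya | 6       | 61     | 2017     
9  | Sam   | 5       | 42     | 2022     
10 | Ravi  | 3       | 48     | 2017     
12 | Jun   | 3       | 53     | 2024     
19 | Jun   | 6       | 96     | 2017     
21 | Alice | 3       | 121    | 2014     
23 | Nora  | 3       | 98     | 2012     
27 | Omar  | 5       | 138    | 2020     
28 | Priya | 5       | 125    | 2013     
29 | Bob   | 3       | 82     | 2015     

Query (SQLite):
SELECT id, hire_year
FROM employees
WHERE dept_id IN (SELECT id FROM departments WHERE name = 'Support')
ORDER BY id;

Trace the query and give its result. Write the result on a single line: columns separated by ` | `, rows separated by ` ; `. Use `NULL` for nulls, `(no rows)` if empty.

9 | 2022 ; 27 | 2020 ; 28 | 2013

Inner query: departments.id where name = 'Support'.
Outer: keep employees rows whose dept_id is in that set.
Inner query → {5}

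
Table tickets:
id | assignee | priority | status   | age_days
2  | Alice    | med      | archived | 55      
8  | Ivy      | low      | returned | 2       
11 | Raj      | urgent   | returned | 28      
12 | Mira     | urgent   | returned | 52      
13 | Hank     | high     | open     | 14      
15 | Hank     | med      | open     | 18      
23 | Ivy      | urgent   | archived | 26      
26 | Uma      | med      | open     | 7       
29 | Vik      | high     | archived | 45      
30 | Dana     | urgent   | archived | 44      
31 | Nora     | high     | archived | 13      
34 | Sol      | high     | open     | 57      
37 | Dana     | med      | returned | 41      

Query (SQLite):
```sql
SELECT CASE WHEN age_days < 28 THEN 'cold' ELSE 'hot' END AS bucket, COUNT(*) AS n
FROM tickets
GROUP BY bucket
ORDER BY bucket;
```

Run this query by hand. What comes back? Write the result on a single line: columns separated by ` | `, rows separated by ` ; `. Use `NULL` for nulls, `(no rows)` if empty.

Bucket rows by age_days < 28 → 'cold' else 'hot'; count each bucket.

cold | 6 ; hot | 7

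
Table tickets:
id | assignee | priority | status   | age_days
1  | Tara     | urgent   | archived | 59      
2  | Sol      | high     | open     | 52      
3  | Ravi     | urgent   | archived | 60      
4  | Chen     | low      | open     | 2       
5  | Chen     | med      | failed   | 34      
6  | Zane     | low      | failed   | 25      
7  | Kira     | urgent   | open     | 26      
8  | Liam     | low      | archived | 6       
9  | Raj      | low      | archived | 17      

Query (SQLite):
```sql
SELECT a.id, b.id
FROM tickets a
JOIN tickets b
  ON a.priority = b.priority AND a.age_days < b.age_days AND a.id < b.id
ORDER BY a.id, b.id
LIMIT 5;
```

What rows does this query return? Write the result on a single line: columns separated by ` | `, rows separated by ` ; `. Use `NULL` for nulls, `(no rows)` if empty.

Pairs (a,b) with same priority, a.age_days < b.age_days, a.id < b.id.
priority groups: high:{2} low:{4,6,8,9} med:{5} urgent:{1,3,7}
Ordered by (a.id, b.id); first 5.

1 | 3 ; 4 | 6 ; 4 | 8 ; 4 | 9 ; 8 | 9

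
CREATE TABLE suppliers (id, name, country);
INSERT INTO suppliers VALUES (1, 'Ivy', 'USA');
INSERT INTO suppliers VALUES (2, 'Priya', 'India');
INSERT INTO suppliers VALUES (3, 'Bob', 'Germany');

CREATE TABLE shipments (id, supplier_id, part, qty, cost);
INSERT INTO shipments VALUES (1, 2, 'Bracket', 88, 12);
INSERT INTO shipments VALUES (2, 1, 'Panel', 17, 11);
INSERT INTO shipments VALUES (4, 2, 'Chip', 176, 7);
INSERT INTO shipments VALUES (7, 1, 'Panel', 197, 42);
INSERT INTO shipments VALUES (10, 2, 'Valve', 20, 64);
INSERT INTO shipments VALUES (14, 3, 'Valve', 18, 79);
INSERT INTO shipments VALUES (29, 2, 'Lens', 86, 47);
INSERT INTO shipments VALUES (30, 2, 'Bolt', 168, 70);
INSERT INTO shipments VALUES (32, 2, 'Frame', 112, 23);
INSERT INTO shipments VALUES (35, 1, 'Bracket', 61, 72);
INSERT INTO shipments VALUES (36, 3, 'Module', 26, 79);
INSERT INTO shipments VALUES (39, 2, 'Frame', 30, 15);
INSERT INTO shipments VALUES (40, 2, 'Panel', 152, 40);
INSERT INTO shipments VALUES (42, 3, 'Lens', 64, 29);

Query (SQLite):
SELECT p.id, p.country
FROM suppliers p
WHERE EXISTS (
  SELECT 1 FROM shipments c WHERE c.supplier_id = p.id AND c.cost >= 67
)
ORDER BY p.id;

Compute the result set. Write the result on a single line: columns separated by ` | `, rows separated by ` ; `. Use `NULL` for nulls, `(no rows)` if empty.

1 | USA ; 2 | India ; 3 | Germany

For each suppliers row, check whether any shipments with matching supplier_id has cost >= 67.
Keep rows where that is true.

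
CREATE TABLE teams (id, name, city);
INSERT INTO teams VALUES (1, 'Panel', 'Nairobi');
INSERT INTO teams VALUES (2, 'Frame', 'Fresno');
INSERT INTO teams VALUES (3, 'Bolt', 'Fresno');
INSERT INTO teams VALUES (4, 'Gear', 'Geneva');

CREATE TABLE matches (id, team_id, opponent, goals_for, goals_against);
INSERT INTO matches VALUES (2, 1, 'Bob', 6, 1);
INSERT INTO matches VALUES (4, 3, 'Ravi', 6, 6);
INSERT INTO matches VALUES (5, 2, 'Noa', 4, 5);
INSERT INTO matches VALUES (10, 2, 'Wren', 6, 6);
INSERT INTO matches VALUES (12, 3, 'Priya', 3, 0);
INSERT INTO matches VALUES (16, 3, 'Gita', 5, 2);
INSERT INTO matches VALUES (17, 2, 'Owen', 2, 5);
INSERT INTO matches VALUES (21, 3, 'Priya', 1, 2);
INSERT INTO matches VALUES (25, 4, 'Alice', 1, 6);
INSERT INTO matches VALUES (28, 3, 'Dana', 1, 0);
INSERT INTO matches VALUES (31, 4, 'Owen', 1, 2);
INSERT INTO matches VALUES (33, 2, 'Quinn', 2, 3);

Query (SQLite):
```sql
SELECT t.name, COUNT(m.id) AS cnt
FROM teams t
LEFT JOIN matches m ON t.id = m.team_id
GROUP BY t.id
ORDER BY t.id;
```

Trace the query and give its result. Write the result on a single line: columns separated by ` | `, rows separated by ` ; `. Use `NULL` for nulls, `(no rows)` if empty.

Panel | 1 ; Frame | 4 ; Bolt | 5 ; Gear | 2

LEFT JOIN keeps every teams row; unmatched ones get NULL for matches columns.
Group by teams.id and compute COUNT(m.id). COUNT(col) of an all-NULL group is 0.
  1: ids {2} → COUNT(m.id)=1
  2: ids {5, 10, 17, 33} → COUNT(m.id)=4
  3: ids {4, 12, 16, 21, 28} → COUNT(m.id)=5
  4: ids {25, 31} → COUNT(m.id)=2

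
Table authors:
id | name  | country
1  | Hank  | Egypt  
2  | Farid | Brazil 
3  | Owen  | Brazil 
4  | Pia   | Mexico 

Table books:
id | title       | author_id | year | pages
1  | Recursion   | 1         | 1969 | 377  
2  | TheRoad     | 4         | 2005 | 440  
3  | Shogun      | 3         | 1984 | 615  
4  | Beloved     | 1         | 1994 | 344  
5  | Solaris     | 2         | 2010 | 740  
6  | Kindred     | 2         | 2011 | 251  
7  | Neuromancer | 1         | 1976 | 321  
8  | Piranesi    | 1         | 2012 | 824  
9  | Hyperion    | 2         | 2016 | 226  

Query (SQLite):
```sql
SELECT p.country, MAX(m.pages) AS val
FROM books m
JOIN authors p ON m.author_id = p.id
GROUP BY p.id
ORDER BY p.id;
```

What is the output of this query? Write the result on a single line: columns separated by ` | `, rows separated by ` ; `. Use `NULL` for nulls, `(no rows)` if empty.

Egypt | 824 ; Brazil | 740 ; Brazil | 615 ; Mexico | 440

Join each books row to its authors via author_id.
Group joined rows by authors.id; compute MAX(m.pages) per group.
  1: ids {1, 4, 7, 8} → MAX(m.pages)=824
  2: ids {5, 6, 9} → MAX(m.pages)=740
  3: ids {3} → MAX(m.pages)=615
  4: ids {2} → MAX(m.pages)=440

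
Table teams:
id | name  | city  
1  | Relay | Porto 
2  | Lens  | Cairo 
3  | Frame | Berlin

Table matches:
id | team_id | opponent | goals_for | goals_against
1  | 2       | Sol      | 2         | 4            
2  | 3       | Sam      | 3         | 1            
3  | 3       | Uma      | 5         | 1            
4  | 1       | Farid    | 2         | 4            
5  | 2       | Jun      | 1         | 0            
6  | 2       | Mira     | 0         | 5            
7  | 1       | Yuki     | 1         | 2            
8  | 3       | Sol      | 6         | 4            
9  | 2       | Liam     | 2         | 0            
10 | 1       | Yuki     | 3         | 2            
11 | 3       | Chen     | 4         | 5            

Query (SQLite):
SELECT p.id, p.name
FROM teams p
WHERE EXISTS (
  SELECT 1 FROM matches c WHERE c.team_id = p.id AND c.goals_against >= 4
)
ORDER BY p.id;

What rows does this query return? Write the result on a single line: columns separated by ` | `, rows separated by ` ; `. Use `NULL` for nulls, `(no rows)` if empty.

1 | Relay ; 2 | Lens ; 3 | Frame

For each teams row, check whether any matches with matching team_id has goals_against >= 4.
Keep rows where that is true.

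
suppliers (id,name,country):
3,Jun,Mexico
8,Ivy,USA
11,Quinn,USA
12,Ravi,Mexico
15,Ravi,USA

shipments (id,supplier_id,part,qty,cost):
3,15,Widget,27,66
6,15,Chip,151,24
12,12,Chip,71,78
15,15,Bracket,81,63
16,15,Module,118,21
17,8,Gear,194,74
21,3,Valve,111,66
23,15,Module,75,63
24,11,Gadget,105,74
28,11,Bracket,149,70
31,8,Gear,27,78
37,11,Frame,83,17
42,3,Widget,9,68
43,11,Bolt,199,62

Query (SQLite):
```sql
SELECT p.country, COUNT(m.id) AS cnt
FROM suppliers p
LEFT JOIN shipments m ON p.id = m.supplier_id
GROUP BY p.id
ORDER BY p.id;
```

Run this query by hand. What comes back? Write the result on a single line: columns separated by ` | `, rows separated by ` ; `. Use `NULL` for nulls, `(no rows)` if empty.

Mexico | 2 ; USA | 2 ; USA | 4 ; Mexico | 1 ; USA | 5

LEFT JOIN keeps every suppliers row; unmatched ones get NULL for shipments columns.
Group by suppliers.id and compute COUNT(m.id). COUNT(col) of an all-NULL group is 0.
  3: ids {21, 42} → COUNT(m.id)=2
  8: ids {17, 31} → COUNT(m.id)=2
  11: ids {24, 28, 37, 43} → COUNT(m.id)=4
  12: ids {12} → COUNT(m.id)=1
  15: ids {3, 6, 15, 16, 23} → COUNT(m.id)=5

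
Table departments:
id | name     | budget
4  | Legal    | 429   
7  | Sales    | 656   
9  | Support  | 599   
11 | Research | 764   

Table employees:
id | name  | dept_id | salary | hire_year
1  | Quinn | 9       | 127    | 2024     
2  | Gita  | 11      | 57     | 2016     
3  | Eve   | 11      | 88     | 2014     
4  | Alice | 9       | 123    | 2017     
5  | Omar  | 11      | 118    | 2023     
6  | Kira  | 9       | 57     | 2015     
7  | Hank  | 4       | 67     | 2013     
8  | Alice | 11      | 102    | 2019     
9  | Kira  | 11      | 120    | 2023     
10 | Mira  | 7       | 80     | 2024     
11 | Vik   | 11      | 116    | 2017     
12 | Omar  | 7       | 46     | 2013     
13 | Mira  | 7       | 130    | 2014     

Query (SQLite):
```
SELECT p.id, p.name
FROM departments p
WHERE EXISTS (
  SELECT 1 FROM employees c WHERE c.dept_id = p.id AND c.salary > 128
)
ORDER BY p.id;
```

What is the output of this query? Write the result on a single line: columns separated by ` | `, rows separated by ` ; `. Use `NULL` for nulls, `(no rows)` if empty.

7 | Sales

For each departments row, check whether any employees with matching dept_id has salary > 128.
Keep rows where that is true.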